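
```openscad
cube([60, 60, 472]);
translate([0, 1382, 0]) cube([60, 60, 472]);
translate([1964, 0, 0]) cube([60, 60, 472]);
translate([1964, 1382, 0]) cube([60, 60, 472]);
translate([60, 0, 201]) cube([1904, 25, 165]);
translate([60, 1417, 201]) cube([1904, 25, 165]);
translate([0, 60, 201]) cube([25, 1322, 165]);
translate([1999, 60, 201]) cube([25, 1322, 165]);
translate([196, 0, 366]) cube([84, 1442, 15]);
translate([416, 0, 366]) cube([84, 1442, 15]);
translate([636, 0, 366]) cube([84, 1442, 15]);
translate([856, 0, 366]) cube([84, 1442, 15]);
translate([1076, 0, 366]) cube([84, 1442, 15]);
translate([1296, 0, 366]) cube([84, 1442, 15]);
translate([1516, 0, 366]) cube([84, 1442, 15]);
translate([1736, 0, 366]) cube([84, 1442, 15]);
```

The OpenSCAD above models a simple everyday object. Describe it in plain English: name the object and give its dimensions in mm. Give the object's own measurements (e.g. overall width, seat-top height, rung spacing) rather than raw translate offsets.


A bed frame 2024 mm long (x) by 1442 mm wide (y). Four 60×60 mm corner posts, 472 mm tall, at the corners of the footprint. Four rails of 25 mm thickness and 165 mm height run between adjacent posts with their undersides at z = 201 mm, their outer faces flush with the outside of the frame (the two x-running rails run between the posts' inner faces; the two y-running rails run between the posts' inner faces). 8 slats, each 84 mm wide (x) and 15 mm thick, lie across the top of the two x-running rails, running the full 1442 mm width of the frame in y; along x they sit between the end posts with a 136 mm gap after the −x posts and between neighbouring slats, leaving 144 mm before the +x posts.


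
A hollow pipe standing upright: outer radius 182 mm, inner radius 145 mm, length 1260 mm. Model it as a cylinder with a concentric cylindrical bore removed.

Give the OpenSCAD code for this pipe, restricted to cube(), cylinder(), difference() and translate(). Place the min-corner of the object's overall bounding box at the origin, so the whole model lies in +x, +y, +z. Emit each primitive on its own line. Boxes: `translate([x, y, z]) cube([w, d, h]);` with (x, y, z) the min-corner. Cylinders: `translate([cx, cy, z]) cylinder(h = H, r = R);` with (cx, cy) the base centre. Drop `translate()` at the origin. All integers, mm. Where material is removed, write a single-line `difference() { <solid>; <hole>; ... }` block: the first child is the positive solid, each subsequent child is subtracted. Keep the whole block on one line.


difference() { translate([182, 182, 0]) cylinder(h = 1260, r = 182); translate([182, 182, 0]) cylinder(h = 1260, r = 145); }


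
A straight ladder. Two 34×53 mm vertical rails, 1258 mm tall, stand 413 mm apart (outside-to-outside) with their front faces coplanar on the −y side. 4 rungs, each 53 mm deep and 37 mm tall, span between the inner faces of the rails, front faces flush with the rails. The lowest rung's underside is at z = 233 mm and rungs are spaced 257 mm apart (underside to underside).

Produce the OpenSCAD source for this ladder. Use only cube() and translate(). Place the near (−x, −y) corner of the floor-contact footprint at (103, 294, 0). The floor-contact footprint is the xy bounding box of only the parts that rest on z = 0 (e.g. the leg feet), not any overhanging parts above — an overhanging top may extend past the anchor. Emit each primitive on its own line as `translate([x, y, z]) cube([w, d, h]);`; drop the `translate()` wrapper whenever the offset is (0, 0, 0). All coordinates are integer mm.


translate([103, 294, 0]) cube([34, 53, 1258]);
translate([482, 294, 0]) cube([34, 53, 1258]);
translate([137, 294, 233]) cube([345, 53, 37]);
translate([137, 294, 490]) cube([345, 53, 37]);
translate([137, 294, 747]) cube([345, 53, 37]);
translate([137, 294, 1004]) cube([345, 53, 37]);


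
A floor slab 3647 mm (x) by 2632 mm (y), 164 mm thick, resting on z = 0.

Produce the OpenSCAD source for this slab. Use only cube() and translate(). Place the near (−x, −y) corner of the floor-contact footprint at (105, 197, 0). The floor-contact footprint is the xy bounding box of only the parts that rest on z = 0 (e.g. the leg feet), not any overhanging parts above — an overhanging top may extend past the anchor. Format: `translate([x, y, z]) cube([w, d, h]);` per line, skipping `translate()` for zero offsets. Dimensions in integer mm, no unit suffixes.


translate([105, 197, 0]) cube([3647, 2632, 164]);


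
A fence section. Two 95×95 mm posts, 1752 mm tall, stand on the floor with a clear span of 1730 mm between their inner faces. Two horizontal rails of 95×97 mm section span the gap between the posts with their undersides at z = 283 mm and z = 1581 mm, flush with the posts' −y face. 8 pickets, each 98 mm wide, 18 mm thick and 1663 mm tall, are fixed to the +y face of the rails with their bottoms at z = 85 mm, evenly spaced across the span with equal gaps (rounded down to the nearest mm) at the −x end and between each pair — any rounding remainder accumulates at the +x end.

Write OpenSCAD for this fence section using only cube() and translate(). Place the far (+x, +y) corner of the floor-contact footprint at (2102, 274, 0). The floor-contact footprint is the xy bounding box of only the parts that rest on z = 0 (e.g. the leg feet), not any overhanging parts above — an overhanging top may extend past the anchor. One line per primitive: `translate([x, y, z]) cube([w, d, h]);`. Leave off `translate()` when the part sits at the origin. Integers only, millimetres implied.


translate([182, 179, 0]) cube([95, 95, 1752]);
translate([2007, 179, 0]) cube([95, 95, 1752]);
translate([277, 179, 283]) cube([1730, 95, 97]);
translate([277, 179, 1581]) cube([1730, 95, 97]);
translate([382, 274, 85]) cube([98, 18, 1663]);
translate([585, 274, 85]) cube([98, 18, 1663]);
translate([788, 274, 85]) cube([98, 18, 1663]);
translate([991, 274, 85]) cube([98, 18, 1663]);
translate([1194, 274, 85]) cube([98, 18, 1663]);
translate([1397, 274, 85]) cube([98, 18, 1663]);
translate([1600, 274, 85]) cube([98, 18, 1663]);
translate([1803, 274, 85]) cube([98, 18, 1663]);


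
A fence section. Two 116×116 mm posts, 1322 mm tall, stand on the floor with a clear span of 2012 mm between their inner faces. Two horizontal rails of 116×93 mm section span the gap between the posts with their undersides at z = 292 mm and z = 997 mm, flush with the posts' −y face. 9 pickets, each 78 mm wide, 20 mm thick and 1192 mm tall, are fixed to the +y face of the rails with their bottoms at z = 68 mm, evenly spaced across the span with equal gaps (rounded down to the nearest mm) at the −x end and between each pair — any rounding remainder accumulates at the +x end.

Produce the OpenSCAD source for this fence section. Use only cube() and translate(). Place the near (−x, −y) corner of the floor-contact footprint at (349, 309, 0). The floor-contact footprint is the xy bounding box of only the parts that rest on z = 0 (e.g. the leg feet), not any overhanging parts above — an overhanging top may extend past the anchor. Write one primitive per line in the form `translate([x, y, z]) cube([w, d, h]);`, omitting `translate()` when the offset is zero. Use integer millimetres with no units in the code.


translate([349, 309, 0]) cube([116, 116, 1322]);
translate([2477, 309, 0]) cube([116, 116, 1322]);
translate([465, 309, 292]) cube([2012, 116, 93]);
translate([465, 309, 997]) cube([2012, 116, 93]);
translate([596, 425, 68]) cube([78, 20, 1192]);
translate([805, 425, 68]) cube([78, 20, 1192]);
translate([1014, 425, 68]) cube([78, 20, 1192]);
translate([1223, 425, 68]) cube([78, 20, 1192]);
translate([1432, 425, 68]) cube([78, 20, 1192]);
translate([1641, 425, 68]) cube([78, 20, 1192]);
translate([1850, 425, 68]) cube([78, 20, 1192]);
translate([2059, 425, 68]) cube([78, 20, 1192]);
translate([2268, 425, 68]) cube([78, 20, 1192]);


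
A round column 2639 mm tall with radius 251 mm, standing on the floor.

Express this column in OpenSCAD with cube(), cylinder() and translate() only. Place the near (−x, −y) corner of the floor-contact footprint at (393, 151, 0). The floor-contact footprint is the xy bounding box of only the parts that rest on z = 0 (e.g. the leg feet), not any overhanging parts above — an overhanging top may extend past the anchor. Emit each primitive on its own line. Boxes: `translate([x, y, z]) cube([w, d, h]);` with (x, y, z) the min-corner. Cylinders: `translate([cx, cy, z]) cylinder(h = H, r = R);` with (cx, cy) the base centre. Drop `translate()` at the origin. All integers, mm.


translate([644, 402, 0]) cylinder(h = 2639, r = 251);


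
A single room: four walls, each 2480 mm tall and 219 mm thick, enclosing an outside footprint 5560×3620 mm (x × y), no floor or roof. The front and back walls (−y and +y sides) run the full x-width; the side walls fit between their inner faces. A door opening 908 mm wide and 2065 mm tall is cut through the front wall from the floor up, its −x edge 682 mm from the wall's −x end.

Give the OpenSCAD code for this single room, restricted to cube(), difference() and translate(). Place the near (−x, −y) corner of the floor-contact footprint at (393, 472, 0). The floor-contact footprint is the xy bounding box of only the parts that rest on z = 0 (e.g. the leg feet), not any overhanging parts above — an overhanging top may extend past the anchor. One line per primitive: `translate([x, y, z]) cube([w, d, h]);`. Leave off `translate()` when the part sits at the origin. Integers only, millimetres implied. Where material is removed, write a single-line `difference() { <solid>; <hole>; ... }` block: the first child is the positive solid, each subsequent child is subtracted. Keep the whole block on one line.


difference() { translate([393, 472, 0]) cube([5560, 219, 2480]); translate([1075, 472, 0]) cube([908, 219, 2065]); }
translate([393, 3873, 0]) cube([5560, 219, 2480]);
translate([393, 691, 0]) cube([219, 3182, 2480]);
translate([5734, 691, 0]) cube([219, 3182, 2480]);


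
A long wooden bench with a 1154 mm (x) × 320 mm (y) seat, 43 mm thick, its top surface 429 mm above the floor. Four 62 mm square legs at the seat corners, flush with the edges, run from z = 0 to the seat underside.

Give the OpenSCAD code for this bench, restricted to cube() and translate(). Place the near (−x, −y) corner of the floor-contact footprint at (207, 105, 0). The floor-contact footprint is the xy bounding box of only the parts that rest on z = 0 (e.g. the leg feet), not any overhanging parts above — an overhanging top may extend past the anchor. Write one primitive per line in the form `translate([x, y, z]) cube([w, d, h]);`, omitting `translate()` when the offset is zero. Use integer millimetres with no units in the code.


translate([207, 105, 386]) cube([1154, 320, 43]);
translate([207, 105, 0]) cube([62, 62, 386]);
translate([207, 363, 0]) cube([62, 62, 386]);
translate([1299, 105, 0]) cube([62, 62, 386]);
translate([1299, 363, 0]) cube([62, 62, 386]);


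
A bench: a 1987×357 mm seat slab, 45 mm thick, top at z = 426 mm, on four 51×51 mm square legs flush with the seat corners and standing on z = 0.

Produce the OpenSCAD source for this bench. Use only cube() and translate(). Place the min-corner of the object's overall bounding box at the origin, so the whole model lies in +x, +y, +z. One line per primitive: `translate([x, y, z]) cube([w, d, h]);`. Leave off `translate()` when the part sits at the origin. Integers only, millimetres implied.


// leg_h = 426 − 45 = 381
translate([0, 0, 381]) cube([1987, 357, 45]);
cube([51, 51, 381]);
translate([0, 306, 0]) cube([51, 51, 381]);
translate([1936, 0, 0]) cube([51, 51, 381]);
translate([1936, 306, 0]) cube([51, 51, 381]);


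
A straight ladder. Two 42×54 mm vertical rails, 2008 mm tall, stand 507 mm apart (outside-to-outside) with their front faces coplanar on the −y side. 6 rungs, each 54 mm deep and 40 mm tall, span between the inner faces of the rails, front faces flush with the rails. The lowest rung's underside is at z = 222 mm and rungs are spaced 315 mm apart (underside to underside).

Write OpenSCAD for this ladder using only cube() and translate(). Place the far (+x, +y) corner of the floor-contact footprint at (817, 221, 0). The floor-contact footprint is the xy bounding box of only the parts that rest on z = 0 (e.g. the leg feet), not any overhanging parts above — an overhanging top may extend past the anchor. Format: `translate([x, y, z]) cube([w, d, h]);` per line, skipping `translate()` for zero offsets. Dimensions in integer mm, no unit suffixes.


// rung span = 507 - 2*42 = 423
// rung[k] z = 222 + k*315
translate([310, 167, 0]) cube([42, 54, 2008]);
translate([775, 167, 0]) cube([42, 54, 2008]);
translate([352, 167, 222]) cube([423, 54, 40]);
translate([352, 167, 537]) cube([423, 54, 40]);
translate([352, 167, 852]) cube([423, 54, 40]);
translate([352, 167, 1167]) cube([423, 54, 40]);
translate([352, 167, 1482]) cube([423, 54, 40]);
translate([352, 167, 1797]) cube([423, 54, 40]);


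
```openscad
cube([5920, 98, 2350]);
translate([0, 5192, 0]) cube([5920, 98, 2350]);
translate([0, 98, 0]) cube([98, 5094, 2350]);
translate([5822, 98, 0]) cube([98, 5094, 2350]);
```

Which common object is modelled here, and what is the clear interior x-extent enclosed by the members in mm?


A house (or room) frame. The interior width is 5724 mm.

Four 2350 mm walls enclosing a rectangle with no floor or roof — a room or house frame. Outside width is 5920 mm and wall thickness is 98 mm, so the interior width is 5920 − 2 × 98 = 5724 mm.


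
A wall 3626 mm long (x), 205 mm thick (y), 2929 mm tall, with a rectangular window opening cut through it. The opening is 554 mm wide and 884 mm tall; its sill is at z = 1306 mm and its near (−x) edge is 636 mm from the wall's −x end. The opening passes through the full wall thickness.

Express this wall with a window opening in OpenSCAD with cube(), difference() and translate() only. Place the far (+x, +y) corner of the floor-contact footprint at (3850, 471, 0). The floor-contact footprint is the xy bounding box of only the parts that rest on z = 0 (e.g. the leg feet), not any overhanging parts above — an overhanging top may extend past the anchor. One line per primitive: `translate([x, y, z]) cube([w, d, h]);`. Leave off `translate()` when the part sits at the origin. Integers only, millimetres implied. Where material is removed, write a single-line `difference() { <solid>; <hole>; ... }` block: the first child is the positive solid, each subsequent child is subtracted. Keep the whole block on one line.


difference() { translate([224, 266, 0]) cube([3626, 205, 2929]); translate([860, 266, 1306]) cube([554, 205, 884]); }


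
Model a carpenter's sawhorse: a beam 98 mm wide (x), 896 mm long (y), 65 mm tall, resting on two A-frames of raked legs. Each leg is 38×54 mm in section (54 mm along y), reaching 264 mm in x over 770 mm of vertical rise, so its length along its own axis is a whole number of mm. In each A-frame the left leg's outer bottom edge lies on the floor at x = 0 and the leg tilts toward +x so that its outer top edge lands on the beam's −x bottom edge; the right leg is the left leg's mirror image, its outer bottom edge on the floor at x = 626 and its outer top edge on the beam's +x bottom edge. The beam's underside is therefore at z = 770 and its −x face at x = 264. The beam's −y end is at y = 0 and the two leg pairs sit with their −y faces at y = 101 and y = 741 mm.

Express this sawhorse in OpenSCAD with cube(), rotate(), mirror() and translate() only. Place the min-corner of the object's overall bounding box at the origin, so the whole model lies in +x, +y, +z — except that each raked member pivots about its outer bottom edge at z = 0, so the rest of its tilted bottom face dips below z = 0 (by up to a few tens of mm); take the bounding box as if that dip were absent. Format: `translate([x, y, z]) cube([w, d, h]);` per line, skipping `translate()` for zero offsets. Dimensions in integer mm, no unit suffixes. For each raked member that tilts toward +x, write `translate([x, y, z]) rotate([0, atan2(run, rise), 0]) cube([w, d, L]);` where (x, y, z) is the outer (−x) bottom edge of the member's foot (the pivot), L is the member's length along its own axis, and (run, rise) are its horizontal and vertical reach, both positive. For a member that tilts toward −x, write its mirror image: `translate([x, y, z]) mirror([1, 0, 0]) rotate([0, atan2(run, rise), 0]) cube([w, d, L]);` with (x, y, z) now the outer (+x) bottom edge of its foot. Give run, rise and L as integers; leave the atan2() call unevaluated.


// leg length = √(264² + 770²) = 814
// right-leg outer foot x = 2·264 + 98 = 626
// beam min-corner = (264, 0, 770)
translate([264, 0, 770]) cube([98, 896, 65]);
translate([0, 101, 0]) rotate([0, atan2(264, 770), 0]) cube([38, 54, 814]);
translate([626, 101, 0]) mirror([1, 0, 0]) rotate([0, atan2(264, 770), 0]) cube([38, 54, 814]);
translate([0, 741, 0]) rotate([0, atan2(264, 770), 0]) cube([38, 54, 814]);
translate([626, 741, 0]) mirror([1, 0, 0]) rotate([0, atan2(264, 770), 0]) cube([38, 54, 814]);


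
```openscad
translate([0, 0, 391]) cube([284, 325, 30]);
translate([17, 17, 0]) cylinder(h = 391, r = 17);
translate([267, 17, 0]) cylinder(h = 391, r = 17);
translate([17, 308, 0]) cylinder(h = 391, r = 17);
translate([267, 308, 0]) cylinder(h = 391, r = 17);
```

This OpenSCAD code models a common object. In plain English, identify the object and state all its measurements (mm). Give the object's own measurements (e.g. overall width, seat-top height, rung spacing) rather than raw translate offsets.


A simple wooden stool: a rectangular seat 284 mm (x) by 325 mm (y), 30 mm thick, top face at z = 421 mm, on four round legs, each 34 mm in diameter. The legs rest on z = 0, each leg's axis is inset half a diameter from the nearest pair of seat edges (so the leg's bounding box is flush with the corner).


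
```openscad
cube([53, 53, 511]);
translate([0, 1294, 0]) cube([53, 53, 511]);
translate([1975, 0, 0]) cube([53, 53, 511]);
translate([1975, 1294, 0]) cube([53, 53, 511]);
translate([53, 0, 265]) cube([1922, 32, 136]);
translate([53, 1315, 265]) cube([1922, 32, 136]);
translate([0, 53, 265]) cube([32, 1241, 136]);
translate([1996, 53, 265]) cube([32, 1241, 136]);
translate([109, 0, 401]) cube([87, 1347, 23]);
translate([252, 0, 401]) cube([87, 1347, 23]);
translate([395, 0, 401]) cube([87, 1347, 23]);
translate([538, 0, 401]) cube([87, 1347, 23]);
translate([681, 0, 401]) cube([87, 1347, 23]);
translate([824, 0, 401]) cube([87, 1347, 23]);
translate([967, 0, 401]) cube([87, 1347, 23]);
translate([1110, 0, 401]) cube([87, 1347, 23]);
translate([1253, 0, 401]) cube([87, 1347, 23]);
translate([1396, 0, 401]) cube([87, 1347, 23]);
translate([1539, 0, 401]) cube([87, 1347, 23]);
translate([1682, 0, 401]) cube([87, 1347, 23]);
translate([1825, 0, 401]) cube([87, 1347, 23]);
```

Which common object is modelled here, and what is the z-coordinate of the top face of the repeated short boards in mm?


A bed frame. The slat-top height is 424 mm.

Four posts, four rails, and a row of slats — a bed frame. Slats sit on the rails at z = 265 + 136 = 401; with slat thickness 23, the top is 424 mm.


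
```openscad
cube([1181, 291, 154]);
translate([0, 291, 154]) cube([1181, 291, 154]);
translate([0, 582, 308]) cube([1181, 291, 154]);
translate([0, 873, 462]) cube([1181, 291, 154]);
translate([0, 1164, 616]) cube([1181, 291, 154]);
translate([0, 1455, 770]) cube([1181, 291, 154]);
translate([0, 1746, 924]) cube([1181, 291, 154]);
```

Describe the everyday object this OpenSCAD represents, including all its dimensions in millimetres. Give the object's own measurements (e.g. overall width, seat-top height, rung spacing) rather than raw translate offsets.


A straight staircase of 7 solid steps. Each step is 1181 mm wide (x), 291 mm deep (y, the going) and 154 mm tall (the rise). The first step rests on the floor; each subsequent step sits one going further in +y and one rise higher in +z, directly behind and above the previous step with no overlap.


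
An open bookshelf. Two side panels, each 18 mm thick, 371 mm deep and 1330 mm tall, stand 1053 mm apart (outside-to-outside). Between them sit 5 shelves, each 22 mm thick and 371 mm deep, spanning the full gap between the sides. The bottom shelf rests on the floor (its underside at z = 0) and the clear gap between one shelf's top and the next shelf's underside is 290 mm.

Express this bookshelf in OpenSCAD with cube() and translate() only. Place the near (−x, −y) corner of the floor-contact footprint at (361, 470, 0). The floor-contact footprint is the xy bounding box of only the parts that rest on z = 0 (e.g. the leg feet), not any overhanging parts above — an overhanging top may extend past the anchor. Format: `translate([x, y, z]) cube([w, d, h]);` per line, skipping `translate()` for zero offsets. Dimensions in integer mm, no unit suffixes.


translate([361, 470, 0]) cube([18, 371, 1330]);
translate([1396, 470, 0]) cube([18, 371, 1330]);
translate([379, 470, 0]) cube([1017, 371, 22]);
translate([379, 470, 312]) cube([1017, 371, 22]);
translate([379, 470, 624]) cube([1017, 371, 22]);
translate([379, 470, 936]) cube([1017, 371, 22]);
translate([379, 470, 1248]) cube([1017, 371, 22]);


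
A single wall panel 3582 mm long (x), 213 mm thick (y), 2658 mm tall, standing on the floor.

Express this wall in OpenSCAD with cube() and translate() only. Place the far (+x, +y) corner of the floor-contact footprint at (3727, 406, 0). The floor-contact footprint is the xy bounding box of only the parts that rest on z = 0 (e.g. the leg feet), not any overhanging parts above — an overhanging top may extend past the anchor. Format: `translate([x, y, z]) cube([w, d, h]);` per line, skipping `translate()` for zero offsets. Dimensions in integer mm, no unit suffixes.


translate([145, 193, 0]) cube([3582, 213, 2658]);


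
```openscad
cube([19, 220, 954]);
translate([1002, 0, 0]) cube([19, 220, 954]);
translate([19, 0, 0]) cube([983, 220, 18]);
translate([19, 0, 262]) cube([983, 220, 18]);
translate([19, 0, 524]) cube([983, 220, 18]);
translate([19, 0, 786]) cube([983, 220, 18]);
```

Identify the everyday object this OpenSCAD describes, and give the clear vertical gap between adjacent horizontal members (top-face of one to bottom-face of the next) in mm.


A bookshelf. The clear shelf gap is 244 mm.

Two tall side panels with 4 horizontal boards between them — a bookshelf. The first two shelf undersides are at z = 0 and z = 262; with shelf thickness 18, the clear gap is 262 − 0 − 18 = 244 mm.


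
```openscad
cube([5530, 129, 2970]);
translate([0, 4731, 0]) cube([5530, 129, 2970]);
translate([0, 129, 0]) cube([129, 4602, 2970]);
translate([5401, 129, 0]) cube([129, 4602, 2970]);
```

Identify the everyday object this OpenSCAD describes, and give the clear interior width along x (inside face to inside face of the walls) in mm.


A house (or room) frame. The interior width is 5272 mm.

Four 2970 mm walls enclosing a rectangle with no floor or roof — a room or house frame. Outside width is 5530 mm and wall thickness is 129 mm, so the interior width is 5530 − 2 × 129 = 5272 mm.


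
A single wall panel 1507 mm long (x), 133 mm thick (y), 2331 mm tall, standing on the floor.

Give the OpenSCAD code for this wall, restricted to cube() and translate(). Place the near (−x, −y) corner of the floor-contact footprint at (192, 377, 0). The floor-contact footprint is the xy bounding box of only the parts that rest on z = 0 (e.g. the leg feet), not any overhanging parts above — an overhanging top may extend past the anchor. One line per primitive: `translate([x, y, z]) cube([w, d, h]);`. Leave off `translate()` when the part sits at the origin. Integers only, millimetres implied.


translate([192, 377, 0]) cube([1507, 133, 2331]);


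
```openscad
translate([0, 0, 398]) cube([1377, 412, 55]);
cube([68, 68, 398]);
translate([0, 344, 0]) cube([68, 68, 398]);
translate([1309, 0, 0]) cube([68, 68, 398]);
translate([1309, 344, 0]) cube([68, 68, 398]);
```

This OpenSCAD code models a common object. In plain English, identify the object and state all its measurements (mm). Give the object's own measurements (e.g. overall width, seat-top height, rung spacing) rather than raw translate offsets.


A bench: a 1377×412 mm seat slab, 55 mm thick, top at z = 453 mm, on four 68×68 mm square legs flush with the seat corners and standing on z = 0.


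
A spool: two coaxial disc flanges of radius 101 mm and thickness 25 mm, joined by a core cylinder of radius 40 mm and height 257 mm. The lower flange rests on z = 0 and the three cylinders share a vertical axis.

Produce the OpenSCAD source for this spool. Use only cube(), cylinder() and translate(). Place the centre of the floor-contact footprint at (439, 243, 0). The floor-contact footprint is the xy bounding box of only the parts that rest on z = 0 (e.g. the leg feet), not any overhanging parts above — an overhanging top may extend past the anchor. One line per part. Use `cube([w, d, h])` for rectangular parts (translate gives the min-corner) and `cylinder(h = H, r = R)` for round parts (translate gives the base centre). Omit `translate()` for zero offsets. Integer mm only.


translate([439, 243, 0]) cylinder(h = 25, r = 101);
translate([439, 243, 25]) cylinder(h = 257, r = 40);
translate([439, 243, 282]) cylinder(h = 25, r = 101);


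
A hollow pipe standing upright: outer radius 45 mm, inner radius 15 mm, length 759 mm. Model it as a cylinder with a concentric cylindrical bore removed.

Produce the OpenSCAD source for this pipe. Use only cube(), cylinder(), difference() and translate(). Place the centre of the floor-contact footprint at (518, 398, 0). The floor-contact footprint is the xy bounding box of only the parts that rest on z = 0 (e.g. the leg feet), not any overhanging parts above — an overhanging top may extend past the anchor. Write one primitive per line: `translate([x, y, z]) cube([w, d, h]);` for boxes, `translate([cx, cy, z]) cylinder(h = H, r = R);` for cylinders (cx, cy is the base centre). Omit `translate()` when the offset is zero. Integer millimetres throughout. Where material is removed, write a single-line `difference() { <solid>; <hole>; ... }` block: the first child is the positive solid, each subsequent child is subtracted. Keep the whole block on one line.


difference() { translate([518, 398, 0]) cylinder(h = 759, r = 45); translate([518, 398, 0]) cylinder(h = 759, r = 15); }


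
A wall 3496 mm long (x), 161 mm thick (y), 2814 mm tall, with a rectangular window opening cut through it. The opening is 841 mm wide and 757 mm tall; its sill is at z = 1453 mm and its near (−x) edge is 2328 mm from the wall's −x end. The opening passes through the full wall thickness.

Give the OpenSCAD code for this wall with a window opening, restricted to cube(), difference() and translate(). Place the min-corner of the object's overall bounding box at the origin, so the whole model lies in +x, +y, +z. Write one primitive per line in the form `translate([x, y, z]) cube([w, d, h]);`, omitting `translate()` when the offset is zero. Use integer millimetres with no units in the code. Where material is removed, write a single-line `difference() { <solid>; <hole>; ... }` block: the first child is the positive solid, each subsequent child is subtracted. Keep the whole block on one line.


difference() { cube([3496, 161, 2814]); translate([2328, 0, 1453]) cube([841, 161, 757]); }


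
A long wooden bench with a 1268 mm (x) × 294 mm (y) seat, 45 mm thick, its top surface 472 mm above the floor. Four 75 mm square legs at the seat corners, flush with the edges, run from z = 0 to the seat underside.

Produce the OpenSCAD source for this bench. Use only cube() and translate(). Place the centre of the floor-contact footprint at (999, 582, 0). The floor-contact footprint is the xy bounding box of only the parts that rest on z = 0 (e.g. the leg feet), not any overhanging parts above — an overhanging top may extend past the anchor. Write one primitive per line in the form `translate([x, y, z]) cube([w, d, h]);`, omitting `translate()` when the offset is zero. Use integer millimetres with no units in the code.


translate([365, 435, 427]) cube([1268, 294, 45]);
translate([365, 435, 0]) cube([75, 75, 427]);
translate([365, 654, 0]) cube([75, 75, 427]);
translate([1558, 435, 0]) cube([75, 75, 427]);
translate([1558, 654, 0]) cube([75, 75, 427]);


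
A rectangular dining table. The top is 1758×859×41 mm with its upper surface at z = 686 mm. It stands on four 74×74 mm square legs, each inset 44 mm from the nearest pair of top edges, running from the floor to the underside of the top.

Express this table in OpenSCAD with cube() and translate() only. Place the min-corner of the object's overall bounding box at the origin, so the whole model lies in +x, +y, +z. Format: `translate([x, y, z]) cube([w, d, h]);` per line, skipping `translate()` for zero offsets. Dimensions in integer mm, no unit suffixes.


translate([0, 0, 645]) cube([1758, 859, 41]);
translate([44, 44, 0]) cube([74, 74, 645]);
translate([1640, 44, 0]) cube([74, 74, 645]);
translate([44, 741, 0]) cube([74, 74, 645]);
translate([1640, 741, 0]) cube([74, 74, 645]);


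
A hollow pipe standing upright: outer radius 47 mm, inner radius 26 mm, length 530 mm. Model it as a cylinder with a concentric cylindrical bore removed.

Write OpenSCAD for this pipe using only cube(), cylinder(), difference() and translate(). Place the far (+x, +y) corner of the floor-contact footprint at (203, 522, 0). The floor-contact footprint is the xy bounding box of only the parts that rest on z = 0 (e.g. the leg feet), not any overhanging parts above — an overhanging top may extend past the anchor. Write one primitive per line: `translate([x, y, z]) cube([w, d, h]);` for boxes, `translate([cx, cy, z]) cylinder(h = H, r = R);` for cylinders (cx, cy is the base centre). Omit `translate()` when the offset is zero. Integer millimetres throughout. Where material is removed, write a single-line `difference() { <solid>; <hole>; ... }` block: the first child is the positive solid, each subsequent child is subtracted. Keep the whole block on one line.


difference() { translate([156, 475, 0]) cylinder(h = 530, r = 47); translate([156, 475, 0]) cylinder(h = 530, r = 26); }


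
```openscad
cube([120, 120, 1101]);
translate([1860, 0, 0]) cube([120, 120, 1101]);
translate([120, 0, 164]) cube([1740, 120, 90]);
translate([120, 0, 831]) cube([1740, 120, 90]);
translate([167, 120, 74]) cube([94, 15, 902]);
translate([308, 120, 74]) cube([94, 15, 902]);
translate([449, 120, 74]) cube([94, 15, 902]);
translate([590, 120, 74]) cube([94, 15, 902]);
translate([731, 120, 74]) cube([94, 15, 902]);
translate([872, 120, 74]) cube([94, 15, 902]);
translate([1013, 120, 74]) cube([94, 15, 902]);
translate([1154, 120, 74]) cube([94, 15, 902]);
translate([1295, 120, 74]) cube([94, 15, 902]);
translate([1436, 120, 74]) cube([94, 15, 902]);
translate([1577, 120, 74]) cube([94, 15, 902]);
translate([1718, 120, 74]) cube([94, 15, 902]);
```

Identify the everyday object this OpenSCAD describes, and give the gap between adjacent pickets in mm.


A fence section. The picket gap is 47 mm.

Two posts, two rails, 12 pickets — a fence section. Span 1740 mm holds 12 pickets of 94 mm with 13 equal gaps: ⌊(1740 − 12·94) / 13⌋ = 47 mm.


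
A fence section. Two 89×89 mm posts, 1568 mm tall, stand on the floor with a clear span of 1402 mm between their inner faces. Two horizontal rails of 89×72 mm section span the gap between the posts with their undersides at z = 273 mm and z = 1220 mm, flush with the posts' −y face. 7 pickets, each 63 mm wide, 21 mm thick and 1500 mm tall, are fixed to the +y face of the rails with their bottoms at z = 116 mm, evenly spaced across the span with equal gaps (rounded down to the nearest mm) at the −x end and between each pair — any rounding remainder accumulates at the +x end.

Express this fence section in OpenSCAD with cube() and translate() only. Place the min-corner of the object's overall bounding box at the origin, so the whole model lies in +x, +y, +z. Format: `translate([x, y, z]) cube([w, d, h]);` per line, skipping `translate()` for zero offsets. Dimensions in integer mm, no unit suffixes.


cube([89, 89, 1568]);
translate([1491, 0, 0]) cube([89, 89, 1568]);
translate([89, 0, 273]) cube([1402, 89, 72]);
translate([89, 0, 1220]) cube([1402, 89, 72]);
translate([209, 89, 116]) cube([63, 21, 1500]);
translate([392, 89, 116]) cube([63, 21, 1500]);
translate([575, 89, 116]) cube([63, 21, 1500]);
translate([758, 89, 116]) cube([63, 21, 1500]);
translate([941, 89, 116]) cube([63, 21, 1500]);
translate([1124, 89, 116]) cube([63, 21, 1500]);
translate([1307, 89, 116]) cube([63, 21, 1500]);


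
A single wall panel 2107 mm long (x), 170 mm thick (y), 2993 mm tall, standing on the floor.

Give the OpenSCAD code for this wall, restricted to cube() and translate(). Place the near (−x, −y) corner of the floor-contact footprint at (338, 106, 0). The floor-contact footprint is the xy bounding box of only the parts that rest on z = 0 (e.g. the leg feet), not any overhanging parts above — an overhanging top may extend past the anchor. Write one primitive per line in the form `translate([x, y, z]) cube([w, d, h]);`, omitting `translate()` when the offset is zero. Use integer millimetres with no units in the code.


translate([338, 106, 0]) cube([2107, 170, 2993]);


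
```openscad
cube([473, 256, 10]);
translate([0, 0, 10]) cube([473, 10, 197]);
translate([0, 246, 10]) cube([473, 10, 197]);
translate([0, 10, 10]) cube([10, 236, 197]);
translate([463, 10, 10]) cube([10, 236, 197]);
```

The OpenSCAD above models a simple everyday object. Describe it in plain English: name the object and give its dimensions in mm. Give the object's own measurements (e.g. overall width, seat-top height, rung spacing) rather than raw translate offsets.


An open-topped rectangular box: outside dimensions 473×256×207 mm, with a uniform wall and base thickness of 10 mm. The base is a full 473×256 slab on the floor; four walls sit on top of the base. The front and back walls (the −y and +y sides) span the full width; the two side walls fit between them.


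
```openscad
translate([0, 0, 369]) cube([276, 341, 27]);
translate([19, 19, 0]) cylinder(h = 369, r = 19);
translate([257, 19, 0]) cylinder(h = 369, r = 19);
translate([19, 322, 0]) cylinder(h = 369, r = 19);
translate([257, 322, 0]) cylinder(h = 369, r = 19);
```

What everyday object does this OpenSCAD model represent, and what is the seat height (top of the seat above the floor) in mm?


A stool. The seat height is 396 mm.

A 276×341×27 slab at z = 369 on four corner cylinders — a stool. The seat top is 369 + 27 = 396 mm.


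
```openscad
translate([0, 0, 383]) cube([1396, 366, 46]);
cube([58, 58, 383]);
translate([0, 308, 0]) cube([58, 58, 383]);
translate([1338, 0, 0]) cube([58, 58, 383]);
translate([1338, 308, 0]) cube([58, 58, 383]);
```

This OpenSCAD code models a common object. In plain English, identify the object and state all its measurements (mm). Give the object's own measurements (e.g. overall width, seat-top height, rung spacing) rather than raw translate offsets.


A bench: a 1396×366 mm seat slab, 46 mm thick, top at z = 429 mm, on four 58×58 mm square legs flush with the seat corners and standing on z = 0.


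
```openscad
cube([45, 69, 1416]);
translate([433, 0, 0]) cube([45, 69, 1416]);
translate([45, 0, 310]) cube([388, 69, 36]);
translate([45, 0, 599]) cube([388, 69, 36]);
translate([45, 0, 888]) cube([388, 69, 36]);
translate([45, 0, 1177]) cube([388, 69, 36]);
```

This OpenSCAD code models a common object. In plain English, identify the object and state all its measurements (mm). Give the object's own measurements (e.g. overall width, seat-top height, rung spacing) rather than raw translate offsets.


A straight ladder. Two 45×69 mm vertical rails, 1416 mm tall, stand 478 mm apart (outside-to-outside) with their front faces coplanar on the −y side. 4 rungs, each 69 mm deep and 36 mm tall, span between the inner faces of the rails, front faces flush with the rails. The lowest rung's underside is at z = 310 mm and rungs are spaced 289 mm apart (underside to underside).


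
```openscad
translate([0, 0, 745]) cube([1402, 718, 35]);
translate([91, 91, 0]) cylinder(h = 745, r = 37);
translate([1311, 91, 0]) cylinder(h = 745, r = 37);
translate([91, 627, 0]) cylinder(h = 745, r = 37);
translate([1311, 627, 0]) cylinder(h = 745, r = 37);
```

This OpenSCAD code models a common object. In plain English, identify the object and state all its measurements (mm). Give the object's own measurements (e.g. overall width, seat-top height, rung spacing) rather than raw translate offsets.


A rectangular dining table. The top is 1402×718×35 mm with its upper surface at z = 780 mm. It stands on four round legs of 74 mm diameter, each leg's bounding box inset 54 mm from the nearest pair of top edges, running from the floor to the underside of the top.


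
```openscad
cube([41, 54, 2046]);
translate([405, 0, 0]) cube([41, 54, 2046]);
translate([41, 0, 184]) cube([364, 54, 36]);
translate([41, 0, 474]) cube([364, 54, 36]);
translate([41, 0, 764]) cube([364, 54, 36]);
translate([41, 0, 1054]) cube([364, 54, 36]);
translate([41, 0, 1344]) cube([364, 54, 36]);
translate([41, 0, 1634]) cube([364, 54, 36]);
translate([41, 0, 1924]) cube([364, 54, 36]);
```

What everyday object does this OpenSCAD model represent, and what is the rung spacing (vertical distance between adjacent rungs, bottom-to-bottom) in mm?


A ladder. The rung spacing is 290 mm.

Two tall 41×54 posts with 7 short bars between them — a ladder. Adjacent rungs sit at z = 184 and z = 474, so the spacing is 474 − 184 = 290 mm.


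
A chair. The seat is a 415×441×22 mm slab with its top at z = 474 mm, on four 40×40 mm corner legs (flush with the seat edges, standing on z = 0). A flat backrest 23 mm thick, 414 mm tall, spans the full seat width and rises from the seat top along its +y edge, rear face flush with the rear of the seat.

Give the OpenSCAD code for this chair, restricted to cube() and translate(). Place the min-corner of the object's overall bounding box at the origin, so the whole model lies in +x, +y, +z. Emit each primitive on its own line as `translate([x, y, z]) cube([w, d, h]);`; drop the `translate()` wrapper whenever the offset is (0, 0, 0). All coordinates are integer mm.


// leg_h = 474 - 22 = 452
translate([0, 0, 452]) cube([415, 441, 22]);
cube([40, 40, 452]);
translate([375, 0, 0]) cube([40, 40, 452]);
translate([0, 401, 0]) cube([40, 40, 452]);
translate([375, 401, 0]) cube([40, 40, 452]);
translate([0, 418, 474]) cube([415, 23, 414]);


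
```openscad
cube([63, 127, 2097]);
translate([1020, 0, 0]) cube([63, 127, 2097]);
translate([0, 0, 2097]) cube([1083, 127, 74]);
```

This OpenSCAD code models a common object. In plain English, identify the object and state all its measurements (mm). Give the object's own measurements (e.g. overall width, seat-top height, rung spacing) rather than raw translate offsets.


A door frame. The clear opening is 957 mm wide and 2097 mm high. Two 63 mm wide jambs, 127 mm deep, stand either side of the opening from the floor to the top of the opening. A 74 mm thick head sits across the top of both jambs, spanning the full outside width of the frame.


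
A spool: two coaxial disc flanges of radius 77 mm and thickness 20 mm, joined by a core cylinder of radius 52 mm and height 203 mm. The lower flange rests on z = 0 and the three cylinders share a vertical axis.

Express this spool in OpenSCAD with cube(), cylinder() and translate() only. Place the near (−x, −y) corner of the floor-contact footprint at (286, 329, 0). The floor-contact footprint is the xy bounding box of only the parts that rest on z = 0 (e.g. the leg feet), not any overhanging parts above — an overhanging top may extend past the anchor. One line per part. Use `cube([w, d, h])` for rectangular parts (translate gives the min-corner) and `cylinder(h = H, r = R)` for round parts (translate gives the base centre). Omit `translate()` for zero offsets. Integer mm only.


translate([363, 406, 0]) cylinder(h = 20, r = 77);
translate([363, 406, 20]) cylinder(h = 203, r = 52);
translate([363, 406, 223]) cylinder(h = 20, r = 77);
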